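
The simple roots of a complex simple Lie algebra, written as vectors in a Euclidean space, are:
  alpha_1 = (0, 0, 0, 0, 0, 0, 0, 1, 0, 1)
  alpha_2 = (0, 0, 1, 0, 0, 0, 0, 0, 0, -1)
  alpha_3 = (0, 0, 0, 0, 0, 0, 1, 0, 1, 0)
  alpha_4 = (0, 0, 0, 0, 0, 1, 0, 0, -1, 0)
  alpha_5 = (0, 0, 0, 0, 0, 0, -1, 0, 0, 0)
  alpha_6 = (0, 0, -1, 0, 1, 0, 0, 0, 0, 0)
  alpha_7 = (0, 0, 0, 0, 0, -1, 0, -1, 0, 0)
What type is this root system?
Compute the Cartan integers a_ij = 2(alpha_i, alpha_j)/(alpha_j, alpha_j); the resulting 7x7 Cartan matrix is
[[2, -1, 0, 0, 0, 0, -1], [-1, 2, 0, 0, 0, -1, 0], [0, 0, 2, -1, -2, 0, 0], [0, 0, -1, 2, 0, 0, -1], [0, 0, -1, 0, 2, 0, 0], [0, -1, 0, 0, 0, 2, 0], [-1, 0, 0, -1, 0, 0, 2]].
The roots have two lengths (squared-length ratio 2:1); the short ones are alpha_{5}. The associated Dynkin diagram is a chain of 7 nodes with a double edge at one end; the terminal node there is the unique short simple root (B_7), so the type is B_7 (the algebra so(15)).

B_7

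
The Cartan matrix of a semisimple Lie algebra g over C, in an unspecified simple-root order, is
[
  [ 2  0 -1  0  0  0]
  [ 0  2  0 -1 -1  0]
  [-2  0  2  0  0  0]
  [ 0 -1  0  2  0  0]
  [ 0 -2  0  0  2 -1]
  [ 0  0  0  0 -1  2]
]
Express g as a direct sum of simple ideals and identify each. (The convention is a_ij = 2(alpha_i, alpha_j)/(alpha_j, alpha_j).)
B_2 + F_4

The diagram associated to this matrix has two connected components: the simple roots {alpha_1, alpha_3} form a chain of 2 nodes with a double edge at one end; the terminal node there is the unique short simple root (B_2), and {alpha_2, alpha_4, alpha_5, alpha_6} form a chain of 4 nodes with a double edge between the middle two (F_4). A semisimple Lie algebra decomposes uniquely as the direct sum of simple ideals, one per connected component of its Dynkin diagram, so g ≅ B_2 ⊕ F_4 (dimension 10 + 52 = 62).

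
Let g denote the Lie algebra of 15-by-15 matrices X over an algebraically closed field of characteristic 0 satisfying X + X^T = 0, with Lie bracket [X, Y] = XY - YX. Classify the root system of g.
This is so(15) with 15 odd, which has dimension 15(15-1)/2 = 105 and rank (15-1)/2 = 7. In the classification of classical Lie algebras, the orthogonal algebra so(2n+1) in an odd number of variables has type B_n; here n = 7, so the Dynkin diagram is a chain of 7 nodes with a double edge at one end; the terminal node there is the unique short simple root (B_7). Hence the type is B_7.

B_7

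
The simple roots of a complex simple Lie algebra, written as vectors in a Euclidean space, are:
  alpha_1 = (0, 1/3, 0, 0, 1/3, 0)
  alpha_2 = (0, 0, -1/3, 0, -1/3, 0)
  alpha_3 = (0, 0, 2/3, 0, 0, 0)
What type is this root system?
Compute the Cartan integers a_ij = 2(alpha_i, alpha_j)/(alpha_j, alpha_j); the resulting 3x3 Cartan matrix is
[[2, -1, 0], [-1, 2, -1], [0, -2, 2]].
The roots have two lengths (squared-length ratio 2:1); the short ones are alpha_{1,2}. The associated Dynkin diagram is a chain of 3 nodes with a double edge at one end; the terminal node there is the unique long simple root (C_3), so the type is C_3 (the algebra sp(6)).

C_3 (sp(6))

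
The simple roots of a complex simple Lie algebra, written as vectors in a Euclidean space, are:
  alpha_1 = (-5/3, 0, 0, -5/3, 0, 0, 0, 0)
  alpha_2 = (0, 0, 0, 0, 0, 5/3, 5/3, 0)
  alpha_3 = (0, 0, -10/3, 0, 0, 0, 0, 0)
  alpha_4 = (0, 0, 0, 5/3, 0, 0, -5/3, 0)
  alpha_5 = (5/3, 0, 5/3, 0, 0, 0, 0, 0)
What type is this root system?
Compute the Cartan integers a_ij = 2(alpha_i, alpha_j)/(alpha_j, alpha_j); the resulting 5x5 Cartan matrix is
[[2, 0, 0, -1, -1], [0, 2, 0, -1, 0], [0, 0, 2, 0, -2], [-1, -1, 0, 2, 0], [-1, 0, -1, 0, 2]].
The roots have two lengths (squared-length ratio 2:1); the short ones are alpha_{1,2,4,5}. The associated Dynkin diagram is a chain of 5 nodes with a double edge at one end; the terminal node there is the unique long simple root (C_5), so the type is C_5 (the algebra sp(10)).

C_5 (sp(10))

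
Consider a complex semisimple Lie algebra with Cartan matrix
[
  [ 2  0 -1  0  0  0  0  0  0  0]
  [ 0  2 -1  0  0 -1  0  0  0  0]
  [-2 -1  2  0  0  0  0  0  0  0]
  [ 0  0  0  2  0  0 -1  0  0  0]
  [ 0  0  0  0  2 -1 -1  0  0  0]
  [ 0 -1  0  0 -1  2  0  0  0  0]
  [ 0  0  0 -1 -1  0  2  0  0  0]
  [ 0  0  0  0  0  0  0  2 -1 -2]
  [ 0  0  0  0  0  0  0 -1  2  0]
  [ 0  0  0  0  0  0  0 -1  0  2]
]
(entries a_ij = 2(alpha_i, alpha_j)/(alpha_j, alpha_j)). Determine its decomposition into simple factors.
The diagram associated to this matrix has two connected components: the simple roots {alpha_8, alpha_9, alpha_10} form a chain of 3 nodes with a double edge at one end; the terminal node there is the unique short simple root (B_3), and {alpha_1, alpha_2, alpha_3, alpha_4, alpha_5, alpha_6, alpha_7} form a chain of 7 nodes with a double edge at one end; the terminal node there is the unique short simple root (B_7). A semisimple Lie algebra decomposes uniquely as the direct sum of simple ideals, one per connected component of its Dynkin diagram, so g ≅ B_3 ⊕ B_7 (dimension 21 + 105 = 126).

type B_3 + type B_7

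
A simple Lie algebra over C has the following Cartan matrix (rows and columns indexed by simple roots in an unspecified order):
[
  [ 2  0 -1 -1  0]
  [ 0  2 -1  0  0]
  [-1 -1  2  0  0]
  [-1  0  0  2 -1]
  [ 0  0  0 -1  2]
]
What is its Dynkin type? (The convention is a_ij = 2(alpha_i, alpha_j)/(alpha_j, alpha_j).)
A_5

The matrix has rank 5 with 2's on the diagonal. Reading the off-diagonal entries as Dynkin edges (a single edge where a_ij = a_ji = -1; a double or triple edge where a_ij * a_ji = 2 or 3), the diagram is a chain of 5 nodes with single edges (A_5). One simple-root ordering that puts it in standard form is (alpha_5, alpha_4, alpha_1, alpha_3, alpha_2). So the algebra is type A_5, i.e. sl(6).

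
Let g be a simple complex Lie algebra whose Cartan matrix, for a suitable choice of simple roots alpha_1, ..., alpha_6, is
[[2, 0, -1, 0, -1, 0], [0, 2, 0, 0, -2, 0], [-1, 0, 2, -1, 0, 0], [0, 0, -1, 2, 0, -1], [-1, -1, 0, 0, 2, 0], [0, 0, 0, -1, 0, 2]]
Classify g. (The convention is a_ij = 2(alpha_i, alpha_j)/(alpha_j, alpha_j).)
The matrix has rank 6 with 2's on the diagonal. Reading the off-diagonal entries as Dynkin edges (a single edge where a_ij = a_ji = -1; a double or triple edge where a_ij * a_ji = 2 or 3), the diagram is a chain of 6 nodes with a double edge at one end; the terminal node there is the unique long simple root (C_6). One simple-root ordering that puts it in standard form is (alpha_6, alpha_4, alpha_3, alpha_1, alpha_5, alpha_2). So the algebra is type C_6, i.e. sp(12).

C_6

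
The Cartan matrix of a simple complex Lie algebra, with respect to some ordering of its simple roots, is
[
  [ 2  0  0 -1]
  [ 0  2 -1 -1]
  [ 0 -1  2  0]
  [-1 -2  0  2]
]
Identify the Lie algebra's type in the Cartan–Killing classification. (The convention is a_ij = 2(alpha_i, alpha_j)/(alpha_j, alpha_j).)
type F_4

The matrix has rank 4 with 2's on the diagonal. Reading the off-diagonal entries as Dynkin edges (a single edge where a_ij = a_ji = -1; a double or triple edge where a_ij * a_ji = 2 or 3), the diagram is a chain of 4 nodes with a double edge between the middle two (F_4). One simple-root ordering that puts it in standard form is (alpha_1, alpha_4, alpha_2, alpha_3). So the algebra is type F_4.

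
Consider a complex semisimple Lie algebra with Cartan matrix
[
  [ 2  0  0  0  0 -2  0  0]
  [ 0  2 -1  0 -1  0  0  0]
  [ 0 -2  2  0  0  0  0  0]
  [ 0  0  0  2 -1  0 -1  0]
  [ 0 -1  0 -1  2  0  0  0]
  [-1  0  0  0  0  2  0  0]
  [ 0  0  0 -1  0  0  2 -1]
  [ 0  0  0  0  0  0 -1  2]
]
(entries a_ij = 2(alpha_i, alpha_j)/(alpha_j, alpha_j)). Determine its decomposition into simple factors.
B_2 ⊕ C_6

The diagram associated to this matrix has two connected components: the simple roots {alpha_1, alpha_6} form a chain of 2 nodes with a double edge at one end; the terminal node there is the unique short simple root (B_2), and {alpha_2, alpha_3, alpha_4, alpha_5, alpha_7, alpha_8} form a chain of 6 nodes with a double edge at one end; the terminal node there is the unique long simple root (C_6). A semisimple Lie algebra decomposes uniquely as the direct sum of simple ideals, one per connected component of its Dynkin diagram, so g ≅ B_2 ⊕ C_6 (dimension 10 + 78 = 88).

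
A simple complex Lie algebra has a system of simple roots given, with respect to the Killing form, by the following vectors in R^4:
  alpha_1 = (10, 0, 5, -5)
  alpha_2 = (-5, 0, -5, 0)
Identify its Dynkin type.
G_2

Compute the Cartan integers a_ij = 2(alpha_i, alpha_j)/(alpha_j, alpha_j); the resulting 2x2 Cartan matrix is
[[2, -3], [-1, 2]].
The roots have two lengths (squared-length ratio 3:1); the short ones are alpha_{2}. The associated Dynkin diagram is two nodes joined by a triple edge (G_2), so the type is G_2.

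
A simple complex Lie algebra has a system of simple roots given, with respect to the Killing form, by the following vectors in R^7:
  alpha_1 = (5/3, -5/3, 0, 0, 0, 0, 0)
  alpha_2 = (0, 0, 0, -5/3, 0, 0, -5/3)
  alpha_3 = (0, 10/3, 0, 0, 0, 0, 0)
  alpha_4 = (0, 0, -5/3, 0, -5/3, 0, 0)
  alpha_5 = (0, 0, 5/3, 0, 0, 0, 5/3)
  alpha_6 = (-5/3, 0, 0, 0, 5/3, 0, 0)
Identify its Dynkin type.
C_6 (sp(12))

Compute the Cartan integers a_ij = 2(alpha_i, alpha_j)/(alpha_j, alpha_j); the resulting 6x6 Cartan matrix is
[[2, 0, -1, 0, 0, -1], [0, 2, 0, 0, -1, 0], [-2, 0, 2, 0, 0, 0], [0, 0, 0, 2, -1, -1], [0, -1, 0, -1, 2, 0], [-1, 0, 0, -1, 0, 2]].
The roots have two lengths (squared-length ratio 2:1); the short ones are alpha_{1,2,4,5,6}. The associated Dynkin diagram is a chain of 6 nodes with a double edge at one end; the terminal node there is the unique long simple root (C_6), so the type is C_6 (the algebra sp(12)).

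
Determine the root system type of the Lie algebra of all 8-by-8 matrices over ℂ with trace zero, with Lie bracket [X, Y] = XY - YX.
type A_7

This is sl(8), which has dimension 8^2 - 1 = 63 and rank 8 - 1 = 7 (a Cartan subalgebra is the diagonal traceless matrices). In the classification of classical Lie algebras, the special linear algebra sl(n+1) has type A_n; here n = 7, so the Dynkin diagram is a chain of 7 nodes with single edges (A_7). Hence the type is A_7.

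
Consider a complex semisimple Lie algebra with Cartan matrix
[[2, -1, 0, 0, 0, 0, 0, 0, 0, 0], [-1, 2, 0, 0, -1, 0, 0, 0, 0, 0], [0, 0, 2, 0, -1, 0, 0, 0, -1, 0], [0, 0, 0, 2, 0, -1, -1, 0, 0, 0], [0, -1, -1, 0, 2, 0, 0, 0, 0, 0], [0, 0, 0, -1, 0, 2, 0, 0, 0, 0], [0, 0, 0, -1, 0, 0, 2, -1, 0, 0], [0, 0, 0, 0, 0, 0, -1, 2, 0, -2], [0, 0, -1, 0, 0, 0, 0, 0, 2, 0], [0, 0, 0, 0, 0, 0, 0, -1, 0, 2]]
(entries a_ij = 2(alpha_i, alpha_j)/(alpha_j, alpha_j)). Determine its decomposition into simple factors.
A_5 (sl(6)) + B_5 (so(11))

The diagram associated to this matrix has two connected components: the simple roots {alpha_1, alpha_2, alpha_3, alpha_5, alpha_9} form a chain of 5 nodes with single edges (A_5), and {alpha_4, alpha_6, alpha_7, alpha_8, alpha_10} form a chain of 5 nodes with a double edge at one end; the terminal node there is the unique short simple root (B_5). A semisimple Lie algebra decomposes uniquely as the direct sum of simple ideals, one per connected component of its Dynkin diagram, so g ≅ A_5 ⊕ B_5 (dimension 35 + 55 = 90).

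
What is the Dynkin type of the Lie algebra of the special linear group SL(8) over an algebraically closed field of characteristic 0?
This is sl(8), which has dimension 8^2 - 1 = 63 and rank 8 - 1 = 7 (a Cartan subalgebra is the diagonal traceless matrices). In the classification of classical Lie algebras, the special linear algebra sl(n+1) has type A_n; here n = 7, so the Dynkin diagram is a chain of 7 nodes with single edges (A_7). Hence the type is A_7.

A_7 (sl(8))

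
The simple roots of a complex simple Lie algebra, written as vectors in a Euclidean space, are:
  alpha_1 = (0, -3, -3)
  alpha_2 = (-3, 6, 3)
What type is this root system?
Compute the Cartan integers a_ij = 2(alpha_i, alpha_j)/(alpha_j, alpha_j); the resulting 2x2 Cartan matrix is
[[2, -1], [-3, 2]].
The roots have two lengths (squared-length ratio 3:1); the short ones are alpha_{1}. The associated Dynkin diagram is two nodes joined by a triple edge (G_2), so the type is G_2.

G_2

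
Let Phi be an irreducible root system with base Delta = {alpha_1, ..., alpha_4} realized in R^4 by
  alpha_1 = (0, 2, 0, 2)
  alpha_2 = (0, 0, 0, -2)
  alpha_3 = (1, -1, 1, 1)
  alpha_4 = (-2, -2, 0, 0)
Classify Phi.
F_4

Compute the Cartan integers a_ij = 2(alpha_i, alpha_j)/(alpha_j, alpha_j); the resulting 4x4 Cartan matrix is
[[2, -2, 0, -1], [-1, 2, -1, 0], [0, -1, 2, 0], [-1, 0, 0, 2]].
The roots have two lengths (squared-length ratio 2:1); the short ones are alpha_{2,3}. The associated Dynkin diagram is a chain of 4 nodes with a double edge between the middle two (F_4), so the type is F_4.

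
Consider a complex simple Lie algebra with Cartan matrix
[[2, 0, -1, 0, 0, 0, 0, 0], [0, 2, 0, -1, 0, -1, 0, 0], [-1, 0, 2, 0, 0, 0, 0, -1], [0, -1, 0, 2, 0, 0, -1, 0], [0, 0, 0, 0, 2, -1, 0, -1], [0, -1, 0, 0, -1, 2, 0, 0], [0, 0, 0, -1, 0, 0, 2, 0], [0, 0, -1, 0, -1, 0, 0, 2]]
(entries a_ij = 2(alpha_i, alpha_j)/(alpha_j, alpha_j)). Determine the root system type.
The matrix has rank 8 with 2's on the diagonal. Reading the off-diagonal entries as Dynkin edges (a single edge where a_ij = a_ji = -1; a double or triple edge where a_ij * a_ji = 2 or 3), the diagram is a chain of 8 nodes with single edges (A_8). One simple-root ordering that puts it in standard form is (alpha_7, alpha_4, alpha_2, alpha_6, alpha_5, alpha_8, alpha_3, alpha_1). So the algebra is type A_8, i.e. sl(9).

type A_8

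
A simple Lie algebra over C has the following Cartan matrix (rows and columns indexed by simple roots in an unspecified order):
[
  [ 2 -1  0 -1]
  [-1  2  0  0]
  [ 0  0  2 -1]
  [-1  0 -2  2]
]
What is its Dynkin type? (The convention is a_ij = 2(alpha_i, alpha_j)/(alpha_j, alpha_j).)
The matrix has rank 4 with 2's on the diagonal. Reading the off-diagonal entries as Dynkin edges (a single edge where a_ij = a_ji = -1; a double or triple edge where a_ij * a_ji = 2 or 3), the diagram is a chain of 4 nodes with a double edge at one end; the terminal node there is the unique short simple root (B_4). One simple-root ordering that puts it in standard form is (alpha_2, alpha_1, alpha_4, alpha_3). So the algebra is type B_4, i.e. so(9).

B_4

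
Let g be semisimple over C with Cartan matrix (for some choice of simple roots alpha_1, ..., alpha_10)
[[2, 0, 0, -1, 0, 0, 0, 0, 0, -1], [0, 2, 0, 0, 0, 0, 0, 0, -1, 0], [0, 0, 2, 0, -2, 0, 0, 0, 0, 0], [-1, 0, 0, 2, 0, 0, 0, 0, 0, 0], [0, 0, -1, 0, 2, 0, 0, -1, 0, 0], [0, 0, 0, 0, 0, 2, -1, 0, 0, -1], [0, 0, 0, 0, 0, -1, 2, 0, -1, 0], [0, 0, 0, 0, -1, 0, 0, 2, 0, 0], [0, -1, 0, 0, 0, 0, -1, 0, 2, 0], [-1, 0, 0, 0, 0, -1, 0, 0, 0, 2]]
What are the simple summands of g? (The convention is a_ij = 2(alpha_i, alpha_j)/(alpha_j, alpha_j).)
The diagram associated to this matrix has two connected components: the simple roots {alpha_1, alpha_2, alpha_4, alpha_6, alpha_7, alpha_9, alpha_10} form a chain of 7 nodes with single edges (A_7), and {alpha_3, alpha_5, alpha_8} form a chain of 3 nodes with a double edge at one end; the terminal node there is the unique long simple root (C_3). A semisimple Lie algebra decomposes uniquely as the direct sum of simple ideals, one per connected component of its Dynkin diagram, so g ≅ A_7 ⊕ C_3 (dimension 63 + 21 = 84).

A_7 (sl(8)) ⊕ C_3 (sp(6))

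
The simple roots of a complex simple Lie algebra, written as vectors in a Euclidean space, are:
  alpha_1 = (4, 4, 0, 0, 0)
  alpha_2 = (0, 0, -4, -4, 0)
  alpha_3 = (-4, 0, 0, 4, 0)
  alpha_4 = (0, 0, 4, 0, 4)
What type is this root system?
Compute the Cartan integers a_ij = 2(alpha_i, alpha_j)/(alpha_j, alpha_j); the resulting 4x4 Cartan matrix is
[[2, 0, -1, 0], [0, 2, -1, -1], [-1, -1, 2, 0], [0, -1, 0, 2]].
All simple roots have the same length, so the diagram is simply laced. The associated Dynkin diagram is a chain of 4 nodes with single edges (A_4), so the type is A_4 (the algebra sl(5)).

A_4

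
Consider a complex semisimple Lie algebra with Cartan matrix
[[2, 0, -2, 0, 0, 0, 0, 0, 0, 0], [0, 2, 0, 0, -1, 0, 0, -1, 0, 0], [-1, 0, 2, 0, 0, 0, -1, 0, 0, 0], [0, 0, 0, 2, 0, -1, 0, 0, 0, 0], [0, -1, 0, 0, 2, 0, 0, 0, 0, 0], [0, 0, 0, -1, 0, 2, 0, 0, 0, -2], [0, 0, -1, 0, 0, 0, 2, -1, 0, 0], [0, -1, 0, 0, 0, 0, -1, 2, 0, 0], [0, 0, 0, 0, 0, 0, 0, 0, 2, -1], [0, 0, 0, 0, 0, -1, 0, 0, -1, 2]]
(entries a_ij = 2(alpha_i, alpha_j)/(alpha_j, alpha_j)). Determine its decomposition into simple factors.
C_6 (sp(12)) + F_4

The diagram associated to this matrix has two connected components: the simple roots {alpha_1, alpha_2, alpha_3, alpha_5, alpha_7, alpha_8} form a chain of 6 nodes with a double edge at one end; the terminal node there is the unique long simple root (C_6), and {alpha_4, alpha_6, alpha_9, alpha_10} form a chain of 4 nodes with a double edge between the middle two (F_4). A semisimple Lie algebra decomposes uniquely as the direct sum of simple ideals, one per connected component of its Dynkin diagram, so g ≅ C_6 ⊕ F_4 (dimension 78 + 52 = 130).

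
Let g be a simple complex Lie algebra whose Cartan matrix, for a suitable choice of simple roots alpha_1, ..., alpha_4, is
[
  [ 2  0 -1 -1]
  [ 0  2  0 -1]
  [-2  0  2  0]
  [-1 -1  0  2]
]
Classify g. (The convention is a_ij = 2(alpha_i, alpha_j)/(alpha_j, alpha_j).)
C4

The matrix has rank 4 with 2's on the diagonal. Reading the off-diagonal entries as Dynkin edges (a single edge where a_ij = a_ji = -1; a double or triple edge where a_ij * a_ji = 2 or 3), the diagram is a chain of 4 nodes with a double edge at one end; the terminal node there is the unique long simple root (C_4). One simple-root ordering that puts it in standard form is (alpha_2, alpha_4, alpha_1, alpha_3). So the algebra is type C_4, i.e. sp(8).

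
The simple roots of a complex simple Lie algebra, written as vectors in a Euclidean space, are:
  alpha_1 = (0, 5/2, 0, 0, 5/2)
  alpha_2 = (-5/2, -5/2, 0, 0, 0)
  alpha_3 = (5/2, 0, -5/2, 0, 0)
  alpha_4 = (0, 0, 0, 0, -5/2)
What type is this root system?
B_4

Compute the Cartan integers a_ij = 2(alpha_i, alpha_j)/(alpha_j, alpha_j); the resulting 4x4 Cartan matrix is
[[2, -1, 0, -2], [-1, 2, -1, 0], [0, -1, 2, 0], [-1, 0, 0, 2]].
The roots have two lengths (squared-length ratio 2:1); the short ones are alpha_{4}. The associated Dynkin diagram is a chain of 4 nodes with a double edge at one end; the terminal node there is the unique short simple root (B_4), so the type is B_4 (the algebra so(9)).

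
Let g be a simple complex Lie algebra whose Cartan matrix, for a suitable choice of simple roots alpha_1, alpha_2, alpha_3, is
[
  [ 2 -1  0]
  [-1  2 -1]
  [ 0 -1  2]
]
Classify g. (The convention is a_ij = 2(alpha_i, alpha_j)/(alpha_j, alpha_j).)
The matrix has rank 3 with 2's on the diagonal. Reading the off-diagonal entries as Dynkin edges (a single edge where a_ij = a_ji = -1; a double or triple edge where a_ij * a_ji = 2 or 3), the diagram is a chain of 3 nodes with single edges (A_3). One simple-root ordering that puts it in standard form is (alpha_1, alpha_2, alpha_3). So the algebra is type A_3, i.e. sl(4).

A3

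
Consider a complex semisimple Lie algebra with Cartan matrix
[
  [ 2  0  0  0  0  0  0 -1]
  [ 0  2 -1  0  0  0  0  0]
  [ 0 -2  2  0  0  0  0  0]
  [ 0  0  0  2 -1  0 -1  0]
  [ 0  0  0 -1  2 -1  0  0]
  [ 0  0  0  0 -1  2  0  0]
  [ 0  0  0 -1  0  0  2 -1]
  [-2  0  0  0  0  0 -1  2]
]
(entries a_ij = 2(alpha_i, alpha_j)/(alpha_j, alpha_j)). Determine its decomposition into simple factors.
The diagram associated to this matrix has two connected components: the simple roots {alpha_2, alpha_3} form a chain of 2 nodes with a double edge at one end; the terminal node there is the unique short simple root (B_2), and {alpha_1, alpha_4, alpha_5, alpha_6, alpha_7, alpha_8} form a chain of 6 nodes with a double edge at one end; the terminal node there is the unique short simple root (B_6). A semisimple Lie algebra decomposes uniquely as the direct sum of simple ideals, one per connected component of its Dynkin diagram, so g ≅ B_2 ⊕ B_6 (dimension 10 + 78 = 88).

B_2 ⊕ B_6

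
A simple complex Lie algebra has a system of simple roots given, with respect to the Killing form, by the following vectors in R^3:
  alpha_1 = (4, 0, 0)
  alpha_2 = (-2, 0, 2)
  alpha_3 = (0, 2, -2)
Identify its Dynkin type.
Compute the Cartan integers a_ij = 2(alpha_i, alpha_j)/(alpha_j, alpha_j); the resulting 3x3 Cartan matrix is
[[2, -2, 0], [-1, 2, -1], [0, -1, 2]].
The roots have two lengths (squared-length ratio 2:1); the short ones are alpha_{2,3}. The associated Dynkin diagram is a chain of 3 nodes with a double edge at one end; the terminal node there is the unique long simple root (C_3), so the type is C_3 (the algebra sp(6)).

C_3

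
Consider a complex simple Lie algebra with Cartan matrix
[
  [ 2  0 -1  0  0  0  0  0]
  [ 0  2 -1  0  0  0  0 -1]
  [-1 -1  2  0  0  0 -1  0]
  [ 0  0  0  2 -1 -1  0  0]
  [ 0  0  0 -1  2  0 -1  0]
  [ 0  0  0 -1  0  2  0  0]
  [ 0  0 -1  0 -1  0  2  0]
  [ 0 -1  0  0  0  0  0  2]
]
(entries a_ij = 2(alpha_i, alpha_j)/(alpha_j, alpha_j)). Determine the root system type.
The matrix has rank 8 with 2's on the diagonal. Reading the off-diagonal entries as Dynkin edges (a single edge where a_ij = a_ji = -1; a double or triple edge where a_ij * a_ji = 2 or 3), the diagram is a chain of 7 nodes with one extra node attached to the third node from one end (E_8). One simple-root ordering that puts it in standard form is (alpha_8, alpha_1, alpha_2, alpha_3, alpha_7, alpha_5, alpha_4, alpha_6). So the algebra is type E_8.

E_8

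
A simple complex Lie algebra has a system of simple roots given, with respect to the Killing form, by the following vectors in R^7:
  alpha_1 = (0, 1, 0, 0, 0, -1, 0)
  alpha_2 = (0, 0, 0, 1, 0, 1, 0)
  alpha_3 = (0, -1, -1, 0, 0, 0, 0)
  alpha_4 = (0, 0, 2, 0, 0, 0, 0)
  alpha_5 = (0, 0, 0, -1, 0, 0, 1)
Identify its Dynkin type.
Compute the Cartan integers a_ij = 2(alpha_i, alpha_j)/(alpha_j, alpha_j); the resulting 5x5 Cartan matrix is
[[2, -1, -1, 0, 0], [-1, 2, 0, 0, -1], [-1, 0, 2, -1, 0], [0, 0, -2, 2, 0], [0, -1, 0, 0, 2]].
The roots have two lengths (squared-length ratio 2:1); the short ones are alpha_{1,2,3,5}. The associated Dynkin diagram is a chain of 5 nodes with a double edge at one end; the terminal node there is the unique long simple root (C_5), so the type is C_5 (the algebra sp(10)).

C_5 (sp(10))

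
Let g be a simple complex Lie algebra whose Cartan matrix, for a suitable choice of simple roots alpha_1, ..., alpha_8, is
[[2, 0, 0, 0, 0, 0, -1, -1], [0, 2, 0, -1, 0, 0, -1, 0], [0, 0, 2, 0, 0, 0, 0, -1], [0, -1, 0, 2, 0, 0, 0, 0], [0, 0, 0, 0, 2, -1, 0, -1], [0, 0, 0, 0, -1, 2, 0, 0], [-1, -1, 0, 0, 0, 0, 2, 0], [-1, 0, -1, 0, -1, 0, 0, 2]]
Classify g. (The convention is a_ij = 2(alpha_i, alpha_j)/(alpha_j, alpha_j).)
The matrix has rank 8 with 2's on the diagonal. Reading the off-diagonal entries as Dynkin edges (a single edge where a_ij = a_ji = -1; a double or triple edge where a_ij * a_ji = 2 or 3), the diagram is a chain of 7 nodes with one extra node attached to the third node from one end (E_8). One simple-root ordering that puts it in standard form is (alpha_6, alpha_3, alpha_5, alpha_8, alpha_1, alpha_7, alpha_2, alpha_4). So the algebra is type E_8.

E8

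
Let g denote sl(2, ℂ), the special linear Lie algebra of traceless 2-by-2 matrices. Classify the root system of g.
This is sl(2), which has dimension 2^2 - 1 = 3 and rank 2 - 1 = 1 (a Cartan subalgebra is the diagonal traceless matrices). In the classification of classical Lie algebras, the special linear algebra sl(n+1) has type A_n; here n = 1, so the Dynkin diagram is a chain of 1 nodes with single edges (A_1). Hence the type is A_1.

A1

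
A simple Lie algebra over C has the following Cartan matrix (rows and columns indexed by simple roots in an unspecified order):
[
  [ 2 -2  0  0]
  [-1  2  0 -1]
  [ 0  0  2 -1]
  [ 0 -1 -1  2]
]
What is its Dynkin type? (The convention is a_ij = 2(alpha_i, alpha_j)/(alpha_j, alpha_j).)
C_4

The matrix has rank 4 with 2's on the diagonal. Reading the off-diagonal entries as Dynkin edges (a single edge where a_ij = a_ji = -1; a double or triple edge where a_ij * a_ji = 2 or 3), the diagram is a chain of 4 nodes with a double edge at one end; the terminal node there is the unique long simple root (C_4). One simple-root ordering that puts it in standard form is (alpha_3, alpha_4, alpha_2, alpha_1). So the algebra is type C_4, i.e. sp(8).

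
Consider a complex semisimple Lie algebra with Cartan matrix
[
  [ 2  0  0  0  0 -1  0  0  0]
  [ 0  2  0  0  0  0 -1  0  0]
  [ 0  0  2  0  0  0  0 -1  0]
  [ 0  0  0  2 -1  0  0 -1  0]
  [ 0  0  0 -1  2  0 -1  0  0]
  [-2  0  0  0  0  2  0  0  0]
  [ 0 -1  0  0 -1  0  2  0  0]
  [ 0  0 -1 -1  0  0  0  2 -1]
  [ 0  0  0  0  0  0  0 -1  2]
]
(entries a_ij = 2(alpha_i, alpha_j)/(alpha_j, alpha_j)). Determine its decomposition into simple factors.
The diagram associated to this matrix has two connected components: the simple roots {alpha_1, alpha_6} form a chain of 2 nodes with a double edge at one end; the terminal node there is the unique short simple root (B_2), and {alpha_2, alpha_3, alpha_4, alpha_5, alpha_7, alpha_8, alpha_9} form a chain of 5 nodes with a fork of two nodes at one end (D_7). A semisimple Lie algebra decomposes uniquely as the direct sum of simple ideals, one per connected component of its Dynkin diagram, so g ≅ B_2 ⊕ D_7 (dimension 10 + 91 = 101).

type B_2 ⊕ type D_7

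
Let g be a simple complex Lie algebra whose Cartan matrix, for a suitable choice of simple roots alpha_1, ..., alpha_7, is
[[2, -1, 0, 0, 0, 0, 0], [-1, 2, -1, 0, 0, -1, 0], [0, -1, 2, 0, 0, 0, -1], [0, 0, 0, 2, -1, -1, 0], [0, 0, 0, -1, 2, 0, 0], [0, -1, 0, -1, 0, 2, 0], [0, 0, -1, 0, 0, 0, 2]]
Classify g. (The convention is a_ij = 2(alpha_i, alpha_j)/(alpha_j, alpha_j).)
E_7

The matrix has rank 7 with 2's on the diagonal. Reading the off-diagonal entries as Dynkin edges (a single edge where a_ij = a_ji = -1; a double or triple edge where a_ij * a_ji = 2 or 3), the diagram is a chain of 6 nodes with one extra node attached to the third node from one end (E_7). One simple-root ordering that puts it in standard form is (alpha_7, alpha_1, alpha_3, alpha_2, alpha_6, alpha_4, alpha_5). So the algebra is type E_7.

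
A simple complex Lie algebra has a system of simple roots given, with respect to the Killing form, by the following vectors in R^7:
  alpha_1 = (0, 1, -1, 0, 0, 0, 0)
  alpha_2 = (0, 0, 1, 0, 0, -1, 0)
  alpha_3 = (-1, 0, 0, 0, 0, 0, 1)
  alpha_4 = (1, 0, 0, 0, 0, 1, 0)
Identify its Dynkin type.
type A_4

Compute the Cartan integers a_ij = 2(alpha_i, alpha_j)/(alpha_j, alpha_j); the resulting 4x4 Cartan matrix is
[[2, -1, 0, 0], [-1, 2, 0, -1], [0, 0, 2, -1], [0, -1, -1, 2]].
All simple roots have the same length, so the diagram is simply laced. The associated Dynkin diagram is a chain of 4 nodes with single edges (A_4), so the type is A_4 (the algebra sl(5)).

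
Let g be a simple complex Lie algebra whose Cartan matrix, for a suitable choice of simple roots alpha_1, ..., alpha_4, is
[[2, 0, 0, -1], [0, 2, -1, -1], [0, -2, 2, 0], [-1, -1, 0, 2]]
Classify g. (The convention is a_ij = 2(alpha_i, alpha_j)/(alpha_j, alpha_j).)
The matrix has rank 4 with 2's on the diagonal. Reading the off-diagonal entries as Dynkin edges (a single edge where a_ij = a_ji = -1; a double or triple edge where a_ij * a_ji = 2 or 3), the diagram is a chain of 4 nodes with a double edge at one end; the terminal node there is the unique long simple root (C_4). One simple-root ordering that puts it in standard form is (alpha_1, alpha_4, alpha_2, alpha_3). So the algebra is type C_4, i.e. sp(8).

C_4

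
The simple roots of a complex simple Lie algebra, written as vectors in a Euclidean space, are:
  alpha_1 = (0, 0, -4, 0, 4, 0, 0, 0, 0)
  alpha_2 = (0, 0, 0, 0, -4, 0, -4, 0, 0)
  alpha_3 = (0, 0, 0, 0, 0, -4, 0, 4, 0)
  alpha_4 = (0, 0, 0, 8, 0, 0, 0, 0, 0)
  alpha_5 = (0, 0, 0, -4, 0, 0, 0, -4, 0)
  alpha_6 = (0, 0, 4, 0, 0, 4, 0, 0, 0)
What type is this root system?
Compute the Cartan integers a_ij = 2(alpha_i, alpha_j)/(alpha_j, alpha_j); the resulting 6x6 Cartan matrix is
[[2, -1, 0, 0, 0, -1], [-1, 2, 0, 0, 0, 0], [0, 0, 2, 0, -1, -1], [0, 0, 0, 2, -2, 0], [0, 0, -1, -1, 2, 0], [-1, 0, -1, 0, 0, 2]].
The roots have two lengths (squared-length ratio 2:1); the short ones are alpha_{1,2,3,5,6}. The associated Dynkin diagram is a chain of 6 nodes with a double edge at one end; the terminal node there is the unique long simple root (C_6), so the type is C_6 (the algebra sp(12)).

type C_6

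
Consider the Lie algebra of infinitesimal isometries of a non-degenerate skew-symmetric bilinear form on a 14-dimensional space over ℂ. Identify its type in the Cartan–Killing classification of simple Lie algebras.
C_7 (sp(14))

This is sp(14), which has dimension 14(14+1)/2 = 105 and rank 14/2 = 7. In the classification of classical Lie algebras, the symplectic algebra sp(2n) has type C_n; here n = 7, so the Dynkin diagram is a chain of 7 nodes with a double edge at one end; the terminal node there is the unique long simple root (C_7). Hence the type is C_7.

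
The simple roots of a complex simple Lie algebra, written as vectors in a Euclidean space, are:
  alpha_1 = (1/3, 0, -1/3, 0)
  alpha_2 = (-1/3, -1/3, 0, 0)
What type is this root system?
Compute the Cartan integers a_ij = 2(alpha_i, alpha_j)/(alpha_j, alpha_j); the resulting 2x2 Cartan matrix is
[[2, -1], [-1, 2]].
All simple roots have the same length, so the diagram is simply laced. The associated Dynkin diagram is a chain of 2 nodes with single edges (A_2), so the type is A_2 (the algebra sl(3)).

A2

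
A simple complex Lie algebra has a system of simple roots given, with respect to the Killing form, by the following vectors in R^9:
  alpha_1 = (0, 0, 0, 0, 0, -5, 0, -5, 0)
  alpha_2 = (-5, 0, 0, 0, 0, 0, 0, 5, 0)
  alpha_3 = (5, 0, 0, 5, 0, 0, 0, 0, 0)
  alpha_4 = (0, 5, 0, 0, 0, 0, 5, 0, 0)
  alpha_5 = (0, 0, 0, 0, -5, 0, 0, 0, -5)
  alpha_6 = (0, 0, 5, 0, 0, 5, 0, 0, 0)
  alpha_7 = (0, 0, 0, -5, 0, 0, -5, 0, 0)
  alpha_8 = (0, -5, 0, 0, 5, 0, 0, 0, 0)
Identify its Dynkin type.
Compute the Cartan integers a_ij = 2(alpha_i, alpha_j)/(alpha_j, alpha_j); the resulting 8x8 Cartan matrix is
[[2, -1, 0, 0, 0, -1, 0, 0], [-1, 2, -1, 0, 0, 0, 0, 0], [0, -1, 2, 0, 0, 0, -1, 0], [0, 0, 0, 2, 0, 0, -1, -1], [0, 0, 0, 0, 2, 0, 0, -1], [-1, 0, 0, 0, 0, 2, 0, 0], [0, 0, -1, -1, 0, 0, 2, 0], [0, 0, 0, -1, -1, 0, 0, 2]].
All simple roots have the same length, so the diagram is simply laced. The associated Dynkin diagram is a chain of 8 nodes with single edges (A_8), so the type is A_8 (the algebra sl(9)).

type A_8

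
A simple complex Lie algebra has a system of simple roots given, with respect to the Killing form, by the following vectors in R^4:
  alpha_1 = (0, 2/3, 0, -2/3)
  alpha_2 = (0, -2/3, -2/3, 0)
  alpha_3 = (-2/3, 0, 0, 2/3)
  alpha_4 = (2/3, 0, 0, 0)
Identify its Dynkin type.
Compute the Cartan integers a_ij = 2(alpha_i, alpha_j)/(alpha_j, alpha_j); the resulting 4x4 Cartan matrix is
[[2, -1, -1, 0], [-1, 2, 0, 0], [-1, 0, 2, -2], [0, 0, -1, 2]].
The roots have two lengths (squared-length ratio 2:1); the short ones are alpha_{4}. The associated Dynkin diagram is a chain of 4 nodes with a double edge at one end; the terminal node there is the unique short simple root (B_4), so the type is B_4 (the algebra so(9)).

type B_4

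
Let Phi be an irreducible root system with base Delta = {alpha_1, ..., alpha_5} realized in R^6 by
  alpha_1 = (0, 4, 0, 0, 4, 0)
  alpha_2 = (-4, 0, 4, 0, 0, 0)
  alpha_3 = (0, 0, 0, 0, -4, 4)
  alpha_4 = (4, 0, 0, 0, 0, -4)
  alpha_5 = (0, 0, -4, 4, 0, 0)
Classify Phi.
A_5 (sl(6))

Compute the Cartan integers a_ij = 2(alpha_i, alpha_j)/(alpha_j, alpha_j); the resulting 5x5 Cartan matrix is
[[2, 0, -1, 0, 0], [0, 2, 0, -1, -1], [-1, 0, 2, -1, 0], [0, -1, -1, 2, 0], [0, -1, 0, 0, 2]].
All simple roots have the same length, so the diagram is simply laced. The associated Dynkin diagram is a chain of 5 nodes with single edges (A_5), so the type is A_5 (the algebra sl(6)).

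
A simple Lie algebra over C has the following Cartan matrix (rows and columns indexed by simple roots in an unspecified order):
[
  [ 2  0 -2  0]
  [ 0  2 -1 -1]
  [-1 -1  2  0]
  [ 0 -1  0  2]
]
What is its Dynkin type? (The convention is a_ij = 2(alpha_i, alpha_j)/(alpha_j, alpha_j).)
The matrix has rank 4 with 2's on the diagonal. Reading the off-diagonal entries as Dynkin edges (a single edge where a_ij = a_ji = -1; a double or triple edge where a_ij * a_ji = 2 or 3), the diagram is a chain of 4 nodes with a double edge at one end; the terminal node there is the unique long simple root (C_4). One simple-root ordering that puts it in standard form is (alpha_4, alpha_2, alpha_3, alpha_1). So the algebra is type C_4, i.e. sp(8).

C4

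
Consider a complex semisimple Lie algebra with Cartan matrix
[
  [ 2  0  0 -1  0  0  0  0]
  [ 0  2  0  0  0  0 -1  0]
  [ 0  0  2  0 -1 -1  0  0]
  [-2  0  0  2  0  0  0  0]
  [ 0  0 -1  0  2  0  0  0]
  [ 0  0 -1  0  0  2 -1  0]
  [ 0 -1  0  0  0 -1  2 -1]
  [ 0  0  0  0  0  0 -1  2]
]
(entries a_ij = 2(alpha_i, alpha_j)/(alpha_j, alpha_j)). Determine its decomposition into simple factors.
type B_2 ⊕ type D_6

The diagram associated to this matrix has two connected components: the simple roots {alpha_1, alpha_4} form a chain of 2 nodes with a double edge at one end; the terminal node there is the unique short simple root (B_2), and {alpha_2, alpha_3, alpha_5, alpha_6, alpha_7, alpha_8} form a chain of 4 nodes with a fork of two nodes at one end (D_6). A semisimple Lie algebra decomposes uniquely as the direct sum of simple ideals, one per connected component of its Dynkin diagram, so g ≅ B_2 ⊕ D_6 (dimension 10 + 66 = 76).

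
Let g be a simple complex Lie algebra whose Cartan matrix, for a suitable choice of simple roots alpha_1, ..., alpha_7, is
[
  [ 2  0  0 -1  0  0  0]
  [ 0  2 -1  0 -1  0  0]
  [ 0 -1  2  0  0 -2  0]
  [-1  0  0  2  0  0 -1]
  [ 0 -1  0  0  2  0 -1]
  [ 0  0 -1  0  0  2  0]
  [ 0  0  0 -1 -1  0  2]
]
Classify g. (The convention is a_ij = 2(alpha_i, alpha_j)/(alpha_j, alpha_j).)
type B_7

The matrix has rank 7 with 2's on the diagonal. Reading the off-diagonal entries as Dynkin edges (a single edge where a_ij = a_ji = -1; a double or triple edge where a_ij * a_ji = 2 or 3), the diagram is a chain of 7 nodes with a double edge at one end; the terminal node there is the unique short simple root (B_7). One simple-root ordering that puts it in standard form is (alpha_1, alpha_4, alpha_7, alpha_5, alpha_2, alpha_3, alpha_6). So the algebra is type B_7, i.e. so(15).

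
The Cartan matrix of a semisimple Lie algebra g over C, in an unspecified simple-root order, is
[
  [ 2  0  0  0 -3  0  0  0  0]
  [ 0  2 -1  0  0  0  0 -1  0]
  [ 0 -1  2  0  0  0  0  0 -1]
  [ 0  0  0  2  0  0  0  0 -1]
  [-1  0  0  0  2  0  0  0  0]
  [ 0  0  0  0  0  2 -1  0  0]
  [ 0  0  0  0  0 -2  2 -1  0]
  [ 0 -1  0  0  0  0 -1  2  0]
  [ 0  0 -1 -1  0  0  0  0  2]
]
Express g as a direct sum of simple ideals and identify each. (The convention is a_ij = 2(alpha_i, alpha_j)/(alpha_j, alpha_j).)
B_7 (so(15)) + G_2

The diagram associated to this matrix has two connected components: the simple roots {alpha_2, alpha_3, alpha_4, alpha_6, alpha_7, alpha_8, alpha_9} form a chain of 7 nodes with a double edge at one end; the terminal node there is the unique short simple root (B_7), and {alpha_1, alpha_5} form two nodes joined by a triple edge (G_2). A semisimple Lie algebra decomposes uniquely as the direct sum of simple ideals, one per connected component of its Dynkin diagram, so g ≅ B_7 ⊕ G_2 (dimension 105 + 14 = 119).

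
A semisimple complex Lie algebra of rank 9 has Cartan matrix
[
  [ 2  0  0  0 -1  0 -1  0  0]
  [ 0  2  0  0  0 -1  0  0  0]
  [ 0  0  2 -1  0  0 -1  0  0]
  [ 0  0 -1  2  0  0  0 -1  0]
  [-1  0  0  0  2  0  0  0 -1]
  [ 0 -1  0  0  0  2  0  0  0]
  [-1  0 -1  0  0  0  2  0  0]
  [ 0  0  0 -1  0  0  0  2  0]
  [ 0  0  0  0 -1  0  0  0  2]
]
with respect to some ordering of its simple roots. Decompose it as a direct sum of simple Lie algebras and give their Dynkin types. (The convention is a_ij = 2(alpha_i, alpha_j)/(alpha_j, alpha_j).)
The diagram associated to this matrix has two connected components: the simple roots {alpha_2, alpha_6} form a chain of 2 nodes with single edges (A_2), and {alpha_1, alpha_3, alpha_4, alpha_5, alpha_7, alpha_8, alpha_9} form a chain of 7 nodes with single edges (A_7). A semisimple Lie algebra decomposes uniquely as the direct sum of simple ideals, one per connected component of its Dynkin diagram, so g ≅ A_2 ⊕ A_7 (dimension 8 + 63 = 71).

type A_2 + type A_7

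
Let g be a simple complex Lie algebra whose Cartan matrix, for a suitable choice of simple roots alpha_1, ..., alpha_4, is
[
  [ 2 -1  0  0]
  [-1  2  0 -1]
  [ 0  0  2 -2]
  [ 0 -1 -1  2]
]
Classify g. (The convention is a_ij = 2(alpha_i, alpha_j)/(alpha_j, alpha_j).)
type C_4

The matrix has rank 4 with 2's on the diagonal. Reading the off-diagonal entries as Dynkin edges (a single edge where a_ij = a_ji = -1; a double or triple edge where a_ij * a_ji = 2 or 3), the diagram is a chain of 4 nodes with a double edge at one end; the terminal node there is the unique long simple root (C_4). One simple-root ordering that puts it in standard form is (alpha_1, alpha_2, alpha_4, alpha_3). So the algebra is type C_4, i.e. sp(8).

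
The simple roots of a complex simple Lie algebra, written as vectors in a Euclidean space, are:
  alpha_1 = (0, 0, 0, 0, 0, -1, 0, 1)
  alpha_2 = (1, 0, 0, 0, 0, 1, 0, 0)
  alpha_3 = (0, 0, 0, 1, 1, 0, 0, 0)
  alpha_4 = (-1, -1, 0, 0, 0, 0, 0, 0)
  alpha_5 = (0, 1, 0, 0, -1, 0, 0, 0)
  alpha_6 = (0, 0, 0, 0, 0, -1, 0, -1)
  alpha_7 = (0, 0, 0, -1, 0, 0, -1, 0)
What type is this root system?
Compute the Cartan integers a_ij = 2(alpha_i, alpha_j)/(alpha_j, alpha_j); the resulting 7x7 Cartan matrix is
[[2, -1, 0, 0, 0, 0, 0], [-1, 2, 0, -1, 0, -1, 0], [0, 0, 2, 0, -1, 0, -1], [0, -1, 0, 2, -1, 0, 0], [0, 0, -1, -1, 2, 0, 0], [0, -1, 0, 0, 0, 2, 0], [0, 0, -1, 0, 0, 0, 2]].
All simple roots have the same length, so the diagram is simply laced. The associated Dynkin diagram is a chain of 5 nodes with a fork of two nodes at one end (D_7), so the type is D_7 (the algebra so(14)).

D_7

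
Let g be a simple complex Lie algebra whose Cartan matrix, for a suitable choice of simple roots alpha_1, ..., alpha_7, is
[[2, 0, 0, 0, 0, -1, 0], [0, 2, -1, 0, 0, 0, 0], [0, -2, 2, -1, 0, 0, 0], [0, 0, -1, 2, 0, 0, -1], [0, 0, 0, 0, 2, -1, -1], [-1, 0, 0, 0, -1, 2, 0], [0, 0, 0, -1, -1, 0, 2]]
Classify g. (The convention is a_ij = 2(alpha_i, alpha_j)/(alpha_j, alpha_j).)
The matrix has rank 7 with 2's on the diagonal. Reading the off-diagonal entries as Dynkin edges (a single edge where a_ij = a_ji = -1; a double or triple edge where a_ij * a_ji = 2 or 3), the diagram is a chain of 7 nodes with a double edge at one end; the terminal node there is the unique short simple root (B_7). One simple-root ordering that puts it in standard form is (alpha_1, alpha_6, alpha_5, alpha_7, alpha_4, alpha_3, alpha_2). So the algebra is type B_7, i.e. so(15).

B_7 (so(15))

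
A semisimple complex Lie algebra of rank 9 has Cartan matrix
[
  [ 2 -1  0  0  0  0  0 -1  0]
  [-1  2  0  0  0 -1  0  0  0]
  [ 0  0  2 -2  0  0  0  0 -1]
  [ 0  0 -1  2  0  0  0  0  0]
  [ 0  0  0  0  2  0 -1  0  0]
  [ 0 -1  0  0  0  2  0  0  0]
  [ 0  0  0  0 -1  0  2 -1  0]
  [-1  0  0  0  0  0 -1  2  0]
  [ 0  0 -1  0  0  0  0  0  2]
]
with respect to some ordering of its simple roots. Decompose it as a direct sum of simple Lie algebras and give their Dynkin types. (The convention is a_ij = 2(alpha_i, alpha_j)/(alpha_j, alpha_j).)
type A_6 + type B_3

The diagram associated to this matrix has two connected components: the simple roots {alpha_1, alpha_2, alpha_5, alpha_6, alpha_7, alpha_8} form a chain of 6 nodes with single edges (A_6), and {alpha_3, alpha_4, alpha_9} form a chain of 3 nodes with a double edge at one end; the terminal node there is the unique short simple root (B_3). A semisimple Lie algebra decomposes uniquely as the direct sum of simple ideals, one per connected component of its Dynkin diagram, so g ≅ A_6 ⊕ B_3 (dimension 48 + 21 = 69).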